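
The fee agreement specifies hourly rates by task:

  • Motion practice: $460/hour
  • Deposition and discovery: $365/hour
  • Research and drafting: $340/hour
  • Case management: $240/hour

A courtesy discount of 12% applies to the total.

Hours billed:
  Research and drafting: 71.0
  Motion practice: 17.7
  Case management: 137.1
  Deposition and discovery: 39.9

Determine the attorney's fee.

Motion practice: 17.7 × $460 = $8,142.00
Deposition and discovery: 39.9 × $365 = $14,563.50
Research and drafting: 71.0 × $340 = $24,140.00
Case management: 137.1 × $240 = $32,904.00
Subtotal: $79,749.50
Less 12% discount: −$9,569.94
Total: $79,749.50 − $9,569.94 = $70,179.56

$70,179.56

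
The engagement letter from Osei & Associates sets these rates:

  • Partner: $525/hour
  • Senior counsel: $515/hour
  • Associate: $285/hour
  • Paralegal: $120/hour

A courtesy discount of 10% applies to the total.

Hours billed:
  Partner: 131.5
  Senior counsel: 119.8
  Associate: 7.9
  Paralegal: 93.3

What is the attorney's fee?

$129,763.80

Partner: 131.5 × $525 = $69,037.50
Senior counsel: 119.8 × $515 = $61,697.00
Associate: 7.9 × $285 = $2,251.50
Paralegal: 93.3 × $120 = $11,196.00
Subtotal: $144,182.00
Less 10% discount: −$14,418.20
Total: $144,182.00 − $14,418.20 = $129,763.80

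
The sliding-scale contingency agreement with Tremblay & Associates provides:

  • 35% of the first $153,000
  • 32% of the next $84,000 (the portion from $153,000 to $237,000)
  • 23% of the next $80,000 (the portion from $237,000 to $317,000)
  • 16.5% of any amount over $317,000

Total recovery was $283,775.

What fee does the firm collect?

First $153,000 at 35% = $53,550.00
Next $84,000 at 32% = $26,880.00
Remaining $46,775 at 23% = $10,758.25
Fee: $53,550.00 + $26,880.00 + $10,758.25 = $91,188.25

$91,188.25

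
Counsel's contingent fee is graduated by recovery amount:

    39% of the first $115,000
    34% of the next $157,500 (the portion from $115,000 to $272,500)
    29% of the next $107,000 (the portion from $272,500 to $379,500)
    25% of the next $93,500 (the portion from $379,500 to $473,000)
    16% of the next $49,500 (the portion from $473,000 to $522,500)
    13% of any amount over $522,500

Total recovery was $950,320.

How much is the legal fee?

$216,341.60

First $115,000 at 39% = $44,850.00
Next $157,500 at 34% = $53,550.00
Next $107,000 at 29% = $31,030.00
Next $93,500 at 25% = $23,375.00
Next $49,500 at 16% = $7,920.00
Remaining $427,820 at 13% = $55,616.60
Fee: $44,850.00 + $53,550.00 + $31,030.00 + $23,375.00 + $7,920.00 + $55,616.60 = $216,341.60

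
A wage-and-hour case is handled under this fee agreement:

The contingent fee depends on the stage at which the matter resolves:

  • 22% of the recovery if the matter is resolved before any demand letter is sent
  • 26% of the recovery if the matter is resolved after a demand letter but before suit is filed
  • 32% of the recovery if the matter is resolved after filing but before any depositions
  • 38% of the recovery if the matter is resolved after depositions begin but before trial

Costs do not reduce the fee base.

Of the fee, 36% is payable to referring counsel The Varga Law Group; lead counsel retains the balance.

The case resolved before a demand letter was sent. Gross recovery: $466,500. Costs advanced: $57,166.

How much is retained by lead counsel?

Fee base is the gross recovery, $466,500; costs are reimbursed separately.
The matter resolved before a demand letter was sent, so the 22% rate applies.
$466,500 × 22% = $102,630.00
Referral share: 36% of $102,630.00 = $36,946.80; lead counsel retains $102,630.00 − $36,946.80 = $65,683.20.

$65,683.20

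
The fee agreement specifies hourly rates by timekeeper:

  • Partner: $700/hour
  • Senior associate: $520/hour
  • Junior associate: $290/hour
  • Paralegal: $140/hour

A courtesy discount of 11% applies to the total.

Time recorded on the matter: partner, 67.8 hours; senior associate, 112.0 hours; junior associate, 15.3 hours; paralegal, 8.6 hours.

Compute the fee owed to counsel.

$99,093.49

Partner: 67.8 × $700 = $47,460.00
Senior associate: 112.0 × $520 = $58,240.00
Junior associate: 15.3 × $290 = $4,437.00
Paralegal: 8.6 × $140 = $1,204.00
Subtotal: $111,341.00
Less 11% discount: −$12,247.51
Total: $111,341.00 − $12,247.51 = $99,093.49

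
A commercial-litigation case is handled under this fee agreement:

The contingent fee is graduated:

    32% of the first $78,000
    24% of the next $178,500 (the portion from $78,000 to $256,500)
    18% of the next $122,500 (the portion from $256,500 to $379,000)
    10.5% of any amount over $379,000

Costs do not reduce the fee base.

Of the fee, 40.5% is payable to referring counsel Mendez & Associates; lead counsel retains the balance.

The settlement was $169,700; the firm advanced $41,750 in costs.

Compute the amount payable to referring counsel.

Fee base is the gross recovery, $169,700; costs are reimbursed separately.
First $78,000 at 32% = $24,960.00
Remaining $91,700 at 24% = $22,008.00
Fee: $24,960.00 + $22,008.00 = $46,968.00
Referral share: 40.5% of $46,968.00 = $19,022.04; lead counsel retains $46,968.00 − $19,022.04 = $27,945.96.

$19,022.04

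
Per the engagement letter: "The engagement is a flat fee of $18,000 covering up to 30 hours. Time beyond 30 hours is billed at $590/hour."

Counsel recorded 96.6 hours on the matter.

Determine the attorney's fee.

$57,294.00

Flat fee: $18,000.00
Excess hours: 96.6 − 30 = 66.6
Overrun: 66.6 × $590 = $39,294.00
Total: $18,000.00 + $39,294.00 = $57,294.00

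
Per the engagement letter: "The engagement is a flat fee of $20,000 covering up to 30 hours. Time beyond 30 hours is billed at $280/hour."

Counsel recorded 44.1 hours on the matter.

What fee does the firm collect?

Flat fee: $20,000.00
Excess hours: 44.1 − 30 = 14.1
Overrun: 14.1 × $280 = $3,948.00
Total: $20,000.00 + $3,948.00 = $23,948.00

$23,948.00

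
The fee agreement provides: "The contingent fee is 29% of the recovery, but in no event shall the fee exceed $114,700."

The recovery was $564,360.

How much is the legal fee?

$114,700.00

29% of $564,360 = $163,664.40
That exceeds the $114,700 cap, so the fee is capped at $114,700.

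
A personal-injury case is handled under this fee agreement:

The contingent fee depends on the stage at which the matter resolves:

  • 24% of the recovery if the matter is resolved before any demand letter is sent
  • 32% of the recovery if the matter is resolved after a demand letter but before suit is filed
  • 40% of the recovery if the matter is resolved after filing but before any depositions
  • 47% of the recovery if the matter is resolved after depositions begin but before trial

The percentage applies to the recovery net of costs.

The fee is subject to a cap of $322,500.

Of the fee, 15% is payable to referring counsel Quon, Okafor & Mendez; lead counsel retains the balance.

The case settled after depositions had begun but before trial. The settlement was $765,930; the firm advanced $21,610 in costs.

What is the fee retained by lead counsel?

$274,125.00

Fee base (net of costs): $765,930 − $21,610 = $744,320
The matter settled after depositions had begun but before trial, so the 47% rate applies.
$744,320 × 47% = $349,830.40
$349,830.40 exceeds the $322,500 cap, so the fee is capped at $322,500.00.
Referral share: 15% of $322,500.00 = $48,375.00; lead counsel retains $322,500.00 − $48,375.00 = $274,125.00.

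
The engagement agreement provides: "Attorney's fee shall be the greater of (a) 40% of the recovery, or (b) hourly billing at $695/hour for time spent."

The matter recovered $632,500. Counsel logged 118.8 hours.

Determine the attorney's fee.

(a) 40% of $632,500 = $253,000.00
(b) 118.8 × $695 = $82,566.00
The greater is (a): $253,000.00.

$253,000.00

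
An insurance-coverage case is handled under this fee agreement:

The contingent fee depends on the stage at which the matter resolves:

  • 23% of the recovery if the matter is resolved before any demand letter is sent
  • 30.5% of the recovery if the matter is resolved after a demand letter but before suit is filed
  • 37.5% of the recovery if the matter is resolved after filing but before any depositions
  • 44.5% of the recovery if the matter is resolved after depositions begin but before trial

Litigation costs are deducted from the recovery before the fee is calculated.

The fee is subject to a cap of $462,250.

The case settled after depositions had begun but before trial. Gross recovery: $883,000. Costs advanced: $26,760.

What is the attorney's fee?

$381,026.80

Fee base (net of costs): $883,000 − $26,760 = $856,240
The matter settled after depositions had begun but before trial, so the 44.5% rate applies.
$856,240 × 44.5% = $381,026.80
$381,026.80 is under the $462,250 cap.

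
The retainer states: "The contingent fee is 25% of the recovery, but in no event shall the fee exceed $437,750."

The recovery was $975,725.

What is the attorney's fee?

$243,931.25

25% of $975,725 = $243,931.25
That is under the $437,750 cap.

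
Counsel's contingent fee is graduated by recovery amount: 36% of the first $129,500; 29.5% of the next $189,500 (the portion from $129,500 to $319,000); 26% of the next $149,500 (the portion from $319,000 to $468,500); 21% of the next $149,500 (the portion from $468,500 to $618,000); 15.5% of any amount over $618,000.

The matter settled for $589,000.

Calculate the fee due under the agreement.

First $129,500 at 36% = $46,620.00
Next $189,500 at 29.5% = $55,902.50
Next $149,500 at 26% = $38,870.00
Remaining $120,500 at 21% = $25,305.00
Fee: $46,620.00 + $55,902.50 + $38,870.00 + $25,305.00 = $166,697.50

$166,697.50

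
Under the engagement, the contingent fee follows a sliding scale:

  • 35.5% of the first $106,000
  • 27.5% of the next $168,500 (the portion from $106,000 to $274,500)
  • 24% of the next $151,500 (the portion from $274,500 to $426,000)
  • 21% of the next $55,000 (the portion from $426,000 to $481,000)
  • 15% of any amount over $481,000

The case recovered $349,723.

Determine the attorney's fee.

$102,021.02

First $106,000 at 35.5% = $37,630.00
Next $168,500 at 27.5% = $46,337.50
Remaining $75,223 at 24% = $18,053.52
Fee: $37,630.00 + $46,337.50 + $18,053.52 = $102,021.02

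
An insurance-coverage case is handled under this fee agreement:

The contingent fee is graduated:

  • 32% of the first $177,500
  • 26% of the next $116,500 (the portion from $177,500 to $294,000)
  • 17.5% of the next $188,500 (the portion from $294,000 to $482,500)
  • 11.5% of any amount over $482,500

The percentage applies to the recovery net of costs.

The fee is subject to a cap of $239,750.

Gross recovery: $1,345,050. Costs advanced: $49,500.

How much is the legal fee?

$213,578.25

Fee base (net of costs): $1,345,050 − $49,500 = $1,295,550
First $177,500 at 32% = $56,800.00
Next $116,500 at 26% = $30,290.00
Next $188,500 at 17.5% = $32,987.50
Remaining $813,050 at 11.5% = $93,500.75
Fee: $56,800.00 + $30,290.00 + $32,987.50 + $93,500.75 = $213,578.25
$213,578.25 is under the $239,750 cap.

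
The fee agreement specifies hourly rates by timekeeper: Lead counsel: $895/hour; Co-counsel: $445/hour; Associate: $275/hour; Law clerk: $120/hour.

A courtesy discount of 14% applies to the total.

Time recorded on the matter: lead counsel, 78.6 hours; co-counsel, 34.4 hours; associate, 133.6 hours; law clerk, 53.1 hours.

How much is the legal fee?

Lead counsel: 78.6 × $895 = $70,347.00
Co-counsel: 34.4 × $445 = $15,308.00
Associate: 133.6 × $275 = $36,740.00
Law clerk: 53.1 × $120 = $6,372.00
Subtotal: $128,767.00
Less 14% discount: −$18,027.38
Total: $128,767.00 − $18,027.38 = $110,739.62

$110,739.62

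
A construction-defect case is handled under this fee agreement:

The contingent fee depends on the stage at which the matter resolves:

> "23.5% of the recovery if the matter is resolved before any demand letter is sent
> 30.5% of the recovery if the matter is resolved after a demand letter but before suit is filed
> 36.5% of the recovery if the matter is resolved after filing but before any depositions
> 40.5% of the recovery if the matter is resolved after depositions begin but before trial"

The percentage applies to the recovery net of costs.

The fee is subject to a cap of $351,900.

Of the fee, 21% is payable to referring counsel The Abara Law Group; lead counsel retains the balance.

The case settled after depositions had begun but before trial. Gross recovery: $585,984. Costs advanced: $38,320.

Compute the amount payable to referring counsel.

$46,578.82

Fee base (net of costs): $585,984 − $38,320 = $547,664
The matter settled after depositions had begun but before trial, so the 40.5% rate applies.
$547,664 × 40.5% = $221,803.92
$221,803.92 is under the $351,900 cap.
Referral share: 21% of $221,803.92 = $46,578.82; lead counsel retains $221,803.92 − $46,578.82 = $175,225.10.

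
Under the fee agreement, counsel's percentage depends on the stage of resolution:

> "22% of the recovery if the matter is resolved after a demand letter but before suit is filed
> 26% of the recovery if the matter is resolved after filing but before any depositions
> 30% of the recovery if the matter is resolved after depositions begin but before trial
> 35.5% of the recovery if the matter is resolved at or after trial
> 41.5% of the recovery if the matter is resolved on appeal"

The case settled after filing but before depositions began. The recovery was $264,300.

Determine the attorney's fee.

The matter settled after filing but before depositions began, so the 26% rate applies.
$264,300 × 26% = $68,718.00

$68,718.00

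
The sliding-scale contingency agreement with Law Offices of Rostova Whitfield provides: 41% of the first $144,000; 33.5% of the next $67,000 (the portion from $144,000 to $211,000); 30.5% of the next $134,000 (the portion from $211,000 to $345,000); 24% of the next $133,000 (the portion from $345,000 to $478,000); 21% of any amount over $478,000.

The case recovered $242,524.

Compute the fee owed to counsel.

First $144,000 at 41% = $59,040.00
Next $67,000 at 33.5% = $22,445.00
Remaining $31,524 at 30.5% = $9,614.82
Fee: $59,040.00 + $22,445.00 + $9,614.82 = $91,099.82

$91,099.82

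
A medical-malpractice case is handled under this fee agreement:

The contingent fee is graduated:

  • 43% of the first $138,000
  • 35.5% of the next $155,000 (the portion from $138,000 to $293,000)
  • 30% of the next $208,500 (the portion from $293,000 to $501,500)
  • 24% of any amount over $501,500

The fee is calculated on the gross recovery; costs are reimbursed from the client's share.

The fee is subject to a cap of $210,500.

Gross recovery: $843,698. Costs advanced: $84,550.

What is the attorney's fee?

$210,500.00

Fee base is the gross recovery, $843,698; costs are reimbursed separately.
First $138,000 at 43% = $59,340.00
Next $155,000 at 35.5% = $55,025.00
Next $208,500 at 30% = $62,550.00
Remaining $342,198 at 24% = $82,127.52
Fee: $59,340.00 + $55,025.00 + $62,550.00 + $82,127.52 = $259,042.52
$259,042.52 exceeds the $210,500 cap, so the fee is capped at $210,500.00.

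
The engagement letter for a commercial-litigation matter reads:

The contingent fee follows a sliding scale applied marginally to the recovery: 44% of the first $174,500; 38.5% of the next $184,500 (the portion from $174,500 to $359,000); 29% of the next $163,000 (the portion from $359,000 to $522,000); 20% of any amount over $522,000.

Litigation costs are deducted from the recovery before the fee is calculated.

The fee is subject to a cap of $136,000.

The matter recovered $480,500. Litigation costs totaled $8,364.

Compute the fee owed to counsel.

Fee base (net of costs): $480,500 − $8,364 = $472,136
First $174,500 at 44% = $76,780.00
Next $184,500 at 38.5% = $71,032.50
Remaining $113,136 at 29% = $32,809.44
Fee: $76,780.00 + $71,032.50 + $32,809.44 = $180,621.94
$180,621.94 exceeds the $136,000 cap, so the fee is capped at $136,000.00.

$136,000.00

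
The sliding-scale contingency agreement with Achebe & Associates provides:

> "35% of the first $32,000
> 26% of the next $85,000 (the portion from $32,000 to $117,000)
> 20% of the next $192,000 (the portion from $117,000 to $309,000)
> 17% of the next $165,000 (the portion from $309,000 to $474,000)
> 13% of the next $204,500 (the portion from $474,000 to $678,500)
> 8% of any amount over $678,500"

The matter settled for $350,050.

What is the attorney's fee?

First $32,000 at 35% = $11,200.00
Next $85,000 at 26% = $22,100.00
Next $192,000 at 20% = $38,400.00
Remaining $41,050 at 17% = $6,978.50
Fee: $11,200.00 + $22,100.00 + $38,400.00 + $6,978.50 = $78,678.50

$78,678.50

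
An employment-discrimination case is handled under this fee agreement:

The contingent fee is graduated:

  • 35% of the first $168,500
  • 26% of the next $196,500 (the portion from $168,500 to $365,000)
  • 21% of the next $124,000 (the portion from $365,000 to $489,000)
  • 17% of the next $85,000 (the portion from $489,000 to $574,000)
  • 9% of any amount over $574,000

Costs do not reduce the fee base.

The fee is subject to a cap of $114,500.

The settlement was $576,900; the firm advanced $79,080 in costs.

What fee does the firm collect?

Fee base is the gross recovery, $576,900; costs are reimbursed separately.
First $168,500 at 35% = $58,975.00
Next $196,500 at 26% = $51,090.00
Next $124,000 at 21% = $26,040.00
Next $85,000 at 17% = $14,450.00
Remaining $2,900 at 9% = $261.00
Fee: $58,975.00 + $51,090.00 + $26,040.00 + $14,450.00 + $261.00 = $150,816.00
$150,816.00 exceeds the $114,500 cap, so the fee is capped at $114,500.00.

$114,500.00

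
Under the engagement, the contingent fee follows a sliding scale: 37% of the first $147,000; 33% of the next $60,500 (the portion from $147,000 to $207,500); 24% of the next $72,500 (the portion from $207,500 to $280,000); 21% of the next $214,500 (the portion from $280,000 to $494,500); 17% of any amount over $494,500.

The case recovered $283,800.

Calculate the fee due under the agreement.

$92,553.00

First $147,000 at 37% = $54,390.00
Next $60,500 at 33% = $19,965.00
Next $72,500 at 24% = $17,400.00
Remaining $3,800 at 21% = $798.00
Fee: $54,390.00 + $19,965.00 + $17,400.00 + $798.00 = $92,553.00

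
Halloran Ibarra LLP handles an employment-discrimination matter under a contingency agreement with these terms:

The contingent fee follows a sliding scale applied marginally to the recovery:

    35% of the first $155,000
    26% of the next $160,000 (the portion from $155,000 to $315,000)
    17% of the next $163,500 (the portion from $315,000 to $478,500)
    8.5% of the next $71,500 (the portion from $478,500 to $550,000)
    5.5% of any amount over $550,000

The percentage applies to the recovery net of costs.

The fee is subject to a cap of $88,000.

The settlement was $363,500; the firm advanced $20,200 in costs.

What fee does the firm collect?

$88,000.00

Fee base (net of costs): $363,500 − $20,200 = $343,300
First $155,000 at 35% = $54,250.00
Next $160,000 at 26% = $41,600.00
Remaining $28,300 at 17% = $4,811.00
Fee: $54,250.00 + $41,600.00 + $4,811.00 = $100,661.00
$100,661.00 exceeds the $88,000 cap, so the fee is capped at $88,000.00.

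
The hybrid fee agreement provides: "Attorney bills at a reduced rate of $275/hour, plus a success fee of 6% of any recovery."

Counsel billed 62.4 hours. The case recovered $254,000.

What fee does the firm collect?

$32,400.00

Hourly: 62.4 × $275 = $17,160.00
Success fee: 6% of $254,000 = $15,240.00
Total: $17,160.00 + $15,240.00 = $32,400.00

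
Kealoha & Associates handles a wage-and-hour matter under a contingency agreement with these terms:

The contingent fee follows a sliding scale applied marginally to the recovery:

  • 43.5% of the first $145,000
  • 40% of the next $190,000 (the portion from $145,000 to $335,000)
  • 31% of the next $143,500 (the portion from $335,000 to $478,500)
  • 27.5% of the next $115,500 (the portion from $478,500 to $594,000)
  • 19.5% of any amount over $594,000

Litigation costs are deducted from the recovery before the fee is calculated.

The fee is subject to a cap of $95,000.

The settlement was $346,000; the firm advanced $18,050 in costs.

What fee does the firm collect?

$95,000.00

Fee base (net of costs): $346,000 − $18,050 = $327,950
First $145,000 at 43.5% = $63,075.00
Remaining $182,950 at 40% = $73,180.00
Fee: $63,075.00 + $73,180.00 = $136,255.00
$136,255.00 exceeds the $95,000 cap, so the fee is capped at $95,000.00.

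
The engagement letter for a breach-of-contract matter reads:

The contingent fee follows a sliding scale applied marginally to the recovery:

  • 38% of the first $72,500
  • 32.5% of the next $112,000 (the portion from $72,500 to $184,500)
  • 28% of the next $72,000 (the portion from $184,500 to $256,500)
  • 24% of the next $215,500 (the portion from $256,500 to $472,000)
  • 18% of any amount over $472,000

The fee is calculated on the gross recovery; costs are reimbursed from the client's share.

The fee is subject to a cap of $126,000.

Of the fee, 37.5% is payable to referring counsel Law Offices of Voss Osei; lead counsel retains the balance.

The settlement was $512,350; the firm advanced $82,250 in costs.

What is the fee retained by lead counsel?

$78,750.00

Fee base is the gross recovery, $512,350; costs are reimbursed separately.
First $72,500 at 38% = $27,550.00
Next $112,000 at 32.5% = $36,400.00
Next $72,000 at 28% = $20,160.00
Next $215,500 at 24% = $51,720.00
Remaining $40,350 at 18% = $7,263.00
Fee: $27,550.00 + $36,400.00 + $20,160.00 + $51,720.00 + $7,263.00 = $143,093.00
$143,093.00 exceeds the $126,000 cap, so the fee is capped at $126,000.00.
Referral share: 37.5% of $126,000.00 = $47,250.00; lead counsel retains $126,000.00 − $47,250.00 = $78,750.00.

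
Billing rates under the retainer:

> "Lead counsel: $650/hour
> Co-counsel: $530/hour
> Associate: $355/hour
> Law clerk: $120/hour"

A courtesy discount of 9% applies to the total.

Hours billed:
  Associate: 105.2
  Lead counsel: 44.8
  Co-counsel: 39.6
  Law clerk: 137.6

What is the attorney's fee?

Lead counsel: 44.8 × $650 = $29,120.00
Co-counsel: 39.6 × $530 = $20,988.00
Associate: 105.2 × $355 = $37,346.00
Law clerk: 137.6 × $120 = $16,512.00
Subtotal: $103,966.00
Less 9% discount: −$9,356.94
Total: $103,966.00 − $9,356.94 = $94,609.06

$94,609.06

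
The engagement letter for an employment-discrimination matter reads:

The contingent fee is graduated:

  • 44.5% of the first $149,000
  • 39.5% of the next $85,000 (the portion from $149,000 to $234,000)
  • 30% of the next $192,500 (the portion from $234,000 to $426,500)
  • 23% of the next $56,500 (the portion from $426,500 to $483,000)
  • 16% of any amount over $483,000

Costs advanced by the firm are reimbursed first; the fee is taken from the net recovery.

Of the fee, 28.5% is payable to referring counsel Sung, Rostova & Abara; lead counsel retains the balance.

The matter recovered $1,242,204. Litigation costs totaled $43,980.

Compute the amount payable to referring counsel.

$81,242.34

Fee base (net of costs): $1,242,204 − $43,980 = $1,198,224
First $149,000 at 44.5% = $66,305.00
Next $85,000 at 39.5% = $33,575.00
Next $192,500 at 30% = $57,750.00
Next $56,500 at 23% = $12,995.00
Remaining $715,224 at 16% = $114,435.84
Fee: $66,305.00 + $33,575.00 + $57,750.00 + $12,995.00 + $114,435.84 = $285,060.84
Referral share: 28.5% of $285,060.84 = $81,242.34; lead counsel retains $285,060.84 − $81,242.34 = $203,818.50.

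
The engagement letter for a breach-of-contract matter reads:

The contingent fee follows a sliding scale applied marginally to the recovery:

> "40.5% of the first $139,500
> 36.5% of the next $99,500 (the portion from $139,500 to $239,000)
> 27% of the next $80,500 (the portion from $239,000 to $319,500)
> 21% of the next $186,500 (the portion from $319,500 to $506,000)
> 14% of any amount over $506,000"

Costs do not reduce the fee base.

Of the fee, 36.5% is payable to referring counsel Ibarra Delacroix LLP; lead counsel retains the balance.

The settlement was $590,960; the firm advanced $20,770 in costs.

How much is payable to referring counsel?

Fee base is the gross recovery, $590,960; costs are reimbursed separately.
First $139,500 at 40.5% = $56,497.50
Next $99,500 at 36.5% = $36,317.50
Next $80,500 at 27% = $21,735.00
Next $186,500 at 21% = $39,165.00
Remaining $84,960 at 14% = $11,894.40
Fee: $56,497.50 + $36,317.50 + $21,735.00 + $39,165.00 + $11,894.40 = $165,609.40
Referral share: 36.5% of $165,609.40 = $60,447.43; lead counsel retains $165,609.40 − $60,447.43 = $105,161.97.

$60,447.43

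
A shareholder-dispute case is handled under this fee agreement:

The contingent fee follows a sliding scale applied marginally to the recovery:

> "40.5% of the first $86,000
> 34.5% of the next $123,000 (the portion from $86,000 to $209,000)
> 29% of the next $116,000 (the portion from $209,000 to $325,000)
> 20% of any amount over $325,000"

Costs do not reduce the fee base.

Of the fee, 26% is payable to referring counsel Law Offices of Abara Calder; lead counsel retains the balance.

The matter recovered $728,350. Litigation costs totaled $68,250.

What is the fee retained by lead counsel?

Fee base is the gross recovery, $728,350; costs are reimbursed separately.
First $86,000 at 40.5% = $34,830.00
Next $123,000 at 34.5% = $42,435.00
Next $116,000 at 29% = $33,640.00
Remaining $403,350 at 20% = $80,670.00
Fee: $34,830.00 + $42,435.00 + $33,640.00 + $80,670.00 = $191,575.00
Referral share: 26% of $191,575.00 = $49,809.50; lead counsel retains $191,575.00 − $49,809.50 = $141,765.50.

$141,765.50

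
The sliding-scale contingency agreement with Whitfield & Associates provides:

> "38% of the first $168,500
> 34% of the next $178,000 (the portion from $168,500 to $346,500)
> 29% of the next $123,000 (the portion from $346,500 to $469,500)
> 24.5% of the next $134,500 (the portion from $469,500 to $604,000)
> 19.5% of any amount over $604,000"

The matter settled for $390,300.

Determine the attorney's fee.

$137,252.00

First $168,500 at 38% = $64,030.00
Next $178,000 at 34% = $60,520.00
Remaining $43,800 at 29% = $12,702.00
Fee: $64,030.00 + $60,520.00 + $12,702.00 = $137,252.00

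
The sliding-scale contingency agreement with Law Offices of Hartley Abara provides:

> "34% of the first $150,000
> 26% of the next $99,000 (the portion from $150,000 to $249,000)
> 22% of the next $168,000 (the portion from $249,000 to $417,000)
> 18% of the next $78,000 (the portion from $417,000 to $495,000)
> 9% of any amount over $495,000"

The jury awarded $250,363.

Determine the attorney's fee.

First $150,000 at 34% = $51,000.00
Next $99,000 at 26% = $25,740.00
Remaining $1,363 at 22% = $299.86
Fee: $51,000.00 + $25,740.00 + $299.86 = $77,039.86

$77,039.86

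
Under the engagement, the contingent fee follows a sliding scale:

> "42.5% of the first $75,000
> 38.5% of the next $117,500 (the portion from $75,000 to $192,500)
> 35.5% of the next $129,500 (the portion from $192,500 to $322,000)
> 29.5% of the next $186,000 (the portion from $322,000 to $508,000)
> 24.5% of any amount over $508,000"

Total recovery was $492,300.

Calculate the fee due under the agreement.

First $75,000 at 42.5% = $31,875.00
Next $117,500 at 38.5% = $45,237.50
Next $129,500 at 35.5% = $45,972.50
Remaining $170,300 at 29.5% = $50,238.50
Fee: $31,875.00 + $45,237.50 + $45,972.50 + $50,238.50 = $173,323.50

$173,323.50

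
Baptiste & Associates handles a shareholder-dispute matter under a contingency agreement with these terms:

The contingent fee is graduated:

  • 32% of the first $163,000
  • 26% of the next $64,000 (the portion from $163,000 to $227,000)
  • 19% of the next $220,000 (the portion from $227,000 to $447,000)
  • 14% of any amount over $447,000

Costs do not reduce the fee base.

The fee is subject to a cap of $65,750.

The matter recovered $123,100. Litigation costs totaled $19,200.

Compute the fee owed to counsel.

Fee base is the gross recovery, $123,100; costs are reimbursed separately.
First $123,100 at 32% = $39,392.00
$39,392.00 is under the $65,750 cap.

$39,392.00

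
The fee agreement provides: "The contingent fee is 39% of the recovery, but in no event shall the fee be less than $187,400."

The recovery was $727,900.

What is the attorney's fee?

$283,881.00

39% of $727,900 = $283,881.00
That exceeds the $187,400 minimum.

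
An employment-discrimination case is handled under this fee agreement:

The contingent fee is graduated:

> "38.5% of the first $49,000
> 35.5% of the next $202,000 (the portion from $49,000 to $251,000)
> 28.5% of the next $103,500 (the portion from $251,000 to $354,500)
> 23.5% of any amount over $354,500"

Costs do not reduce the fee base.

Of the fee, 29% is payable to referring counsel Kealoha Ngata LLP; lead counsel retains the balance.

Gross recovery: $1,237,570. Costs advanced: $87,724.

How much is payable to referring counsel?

$95,002.25

Fee base is the gross recovery, $1,237,570; costs are reimbursed separately.
First $49,000 at 38.5% = $18,865.00
Next $202,000 at 35.5% = $71,710.00
Next $103,500 at 28.5% = $29,497.50
Remaining $883,070 at 23.5% = $207,521.45
Fee: $18,865.00 + $71,710.00 + $29,497.50 + $207,521.45 = $327,593.95
Referral share: 29% of $327,593.95 = $95,002.25; lead counsel retains $327,593.95 − $95,002.25 = $232,591.70.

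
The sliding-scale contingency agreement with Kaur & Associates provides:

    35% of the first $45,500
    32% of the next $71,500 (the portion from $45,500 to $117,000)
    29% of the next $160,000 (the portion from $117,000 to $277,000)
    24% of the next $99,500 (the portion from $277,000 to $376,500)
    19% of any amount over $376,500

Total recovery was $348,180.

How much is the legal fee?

$102,288.20

First $45,500 at 35% = $15,925.00
Next $71,500 at 32% = $22,880.00
Next $160,000 at 29% = $46,400.00
Remaining $71,180 at 24% = $17,083.20
Fee: $15,925.00 + $22,880.00 + $46,400.00 + $17,083.20 = $102,288.20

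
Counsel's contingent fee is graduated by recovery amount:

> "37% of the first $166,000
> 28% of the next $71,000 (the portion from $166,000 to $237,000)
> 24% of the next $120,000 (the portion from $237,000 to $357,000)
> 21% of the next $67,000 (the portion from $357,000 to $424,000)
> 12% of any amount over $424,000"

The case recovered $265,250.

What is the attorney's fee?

First $166,000 at 37% = $61,420.00
Next $71,000 at 28% = $19,880.00
Remaining $28,250 at 24% = $6,780.00
Fee: $61,420.00 + $19,880.00 + $6,780.00 = $88,080.00

$88,080.00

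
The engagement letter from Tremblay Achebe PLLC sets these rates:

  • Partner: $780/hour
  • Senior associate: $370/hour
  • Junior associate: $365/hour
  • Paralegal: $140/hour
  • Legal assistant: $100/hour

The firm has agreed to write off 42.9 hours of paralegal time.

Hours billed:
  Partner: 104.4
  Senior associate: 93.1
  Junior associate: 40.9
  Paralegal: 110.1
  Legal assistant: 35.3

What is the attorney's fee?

$143,745.50

Partner: 104.4 × $780 = $81,432.00
Senior associate: 93.1 × $370 = $34,447.00
Junior associate: 40.9 × $365 = $14,928.50
Paralegal: 110.1 × $140 = $15,414.00
Legal assistant: 35.3 × $100 = $3,530.00
Subtotal: $149,751.50
Write-off: 42.9 × $140 = $6,006.00
Total: $149,751.50 − $6,006.00 = $143,745.50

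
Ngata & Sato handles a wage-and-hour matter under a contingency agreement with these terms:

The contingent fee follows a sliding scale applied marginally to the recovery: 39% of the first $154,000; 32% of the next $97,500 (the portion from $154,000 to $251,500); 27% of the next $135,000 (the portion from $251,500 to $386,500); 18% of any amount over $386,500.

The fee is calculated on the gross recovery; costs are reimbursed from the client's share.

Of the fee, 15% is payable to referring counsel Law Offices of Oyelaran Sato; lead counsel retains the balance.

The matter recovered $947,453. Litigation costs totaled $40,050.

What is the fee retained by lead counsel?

Fee base is the gross recovery, $947,453; costs are reimbursed separately.
First $154,000 at 39% = $60,060.00
Next $97,500 at 32% = $31,200.00
Next $135,000 at 27% = $36,450.00
Remaining $560,953 at 18% = $100,971.54
Fee: $60,060.00 + $31,200.00 + $36,450.00 + $100,971.54 = $228,681.54
Referral share: 15% of $228,681.54 = $34,302.23; lead counsel retains $228,681.54 − $34,302.23 = $194,379.31.

$194,379.31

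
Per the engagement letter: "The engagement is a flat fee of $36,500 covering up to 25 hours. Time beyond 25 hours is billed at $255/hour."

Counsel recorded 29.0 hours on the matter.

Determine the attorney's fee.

$37,520.00

Flat fee: $36,500.00
Excess hours: 29.0 − 25 = 4.0
Overrun: 4.0 × $255 = $1,020.00
Total: $36,500.00 + $1,020.00 = $37,520.00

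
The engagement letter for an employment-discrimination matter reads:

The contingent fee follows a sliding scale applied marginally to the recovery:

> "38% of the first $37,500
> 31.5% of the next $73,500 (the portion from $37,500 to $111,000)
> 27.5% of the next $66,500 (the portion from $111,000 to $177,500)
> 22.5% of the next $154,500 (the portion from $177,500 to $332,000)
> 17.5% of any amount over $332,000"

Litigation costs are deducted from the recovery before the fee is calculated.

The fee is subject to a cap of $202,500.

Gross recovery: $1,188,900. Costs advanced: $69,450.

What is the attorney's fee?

Fee base (net of costs): $1,188,900 − $69,450 = $1,119,450
First $37,500 at 38% = $14,250.00
Next $73,500 at 31.5% = $23,152.50
Next $66,500 at 27.5% = $18,287.50
Next $154,500 at 22.5% = $34,762.50
Remaining $787,450 at 17.5% = $137,803.75
Fee: $14,250.00 + $23,152.50 + $18,287.50 + $34,762.50 + $137,803.75 = $228,256.25
$228,256.25 exceeds the $202,500 cap, so the fee is capped at $202,500.00.

$202,500.00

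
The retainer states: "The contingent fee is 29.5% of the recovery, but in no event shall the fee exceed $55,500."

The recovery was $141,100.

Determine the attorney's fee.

29.5% of $141,100 = $41,624.50
That is under the $55,500 cap.

$41,624.50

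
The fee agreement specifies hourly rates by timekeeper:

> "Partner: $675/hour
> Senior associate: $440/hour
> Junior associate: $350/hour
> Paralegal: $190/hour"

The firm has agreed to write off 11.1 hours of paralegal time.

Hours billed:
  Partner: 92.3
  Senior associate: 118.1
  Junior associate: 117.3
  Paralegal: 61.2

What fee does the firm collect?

$164,840.50

Partner: 92.3 × $675 = $62,302.50
Senior associate: 118.1 × $440 = $51,964.00
Junior associate: 117.3 × $350 = $41,055.00
Paralegal: 61.2 × $190 = $11,628.00
Subtotal: $166,949.50
Write-off: 11.1 × $190 = $2,109.00
Total: $166,949.50 − $2,109.00 = $164,840.50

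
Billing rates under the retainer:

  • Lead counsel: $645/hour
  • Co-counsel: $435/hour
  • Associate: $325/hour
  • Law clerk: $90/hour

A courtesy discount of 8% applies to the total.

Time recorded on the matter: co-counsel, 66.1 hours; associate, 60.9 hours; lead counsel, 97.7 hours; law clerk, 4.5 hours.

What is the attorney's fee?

$103,010.10

Lead counsel: 97.7 × $645 = $63,016.50
Co-counsel: 66.1 × $435 = $28,753.50
Associate: 60.9 × $325 = $19,792.50
Law clerk: 4.5 × $90 = $405.00
Subtotal: $111,967.50
Less 8% discount: −$8,957.40
Total: $111,967.50 − $8,957.40 = $103,010.10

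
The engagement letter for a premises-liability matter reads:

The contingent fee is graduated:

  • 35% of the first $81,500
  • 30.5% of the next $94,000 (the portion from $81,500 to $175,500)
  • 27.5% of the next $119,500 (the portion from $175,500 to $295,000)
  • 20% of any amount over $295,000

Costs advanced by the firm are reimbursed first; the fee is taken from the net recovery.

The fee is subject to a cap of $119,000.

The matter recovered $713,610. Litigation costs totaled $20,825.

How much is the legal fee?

Fee base (net of costs): $713,610 − $20,825 = $692,785
First $81,500 at 35% = $28,525.00
Next $94,000 at 30.5% = $28,670.00
Next $119,500 at 27.5% = $32,862.50
Remaining $397,785 at 20% = $79,557.00
Fee: $28,525.00 + $28,670.00 + $32,862.50 + $79,557.00 = $169,614.50
$169,614.50 exceeds the $119,000 cap, so the fee is capped at $119,000.00.

$119,000.00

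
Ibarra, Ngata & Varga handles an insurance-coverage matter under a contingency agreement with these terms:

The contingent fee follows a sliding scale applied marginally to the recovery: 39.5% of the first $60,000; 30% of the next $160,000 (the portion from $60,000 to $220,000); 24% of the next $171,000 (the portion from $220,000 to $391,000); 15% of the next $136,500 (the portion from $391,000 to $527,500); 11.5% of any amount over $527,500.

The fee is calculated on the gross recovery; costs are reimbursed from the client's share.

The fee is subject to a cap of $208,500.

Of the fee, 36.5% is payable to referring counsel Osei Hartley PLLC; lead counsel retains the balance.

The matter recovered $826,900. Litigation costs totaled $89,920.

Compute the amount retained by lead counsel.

$106,455.21

Fee base is the gross recovery, $826,900; costs are reimbursed separately.
First $60,000 at 39.5% = $23,700.00
Next $160,000 at 30% = $48,000.00
Next $171,000 at 24% = $41,040.00
Next $136,500 at 15% = $20,475.00
Remaining $299,400 at 11.5% = $34,431.00
Fee: $23,700.00 + $48,000.00 + $41,040.00 + $20,475.00 + $34,431.00 = $167,646.00
$167,646.00 is under the $208,500 cap.
Referral share: 36.5% of $167,646.00 = $61,190.79; lead counsel retains $167,646.00 − $61,190.79 = $106,455.21.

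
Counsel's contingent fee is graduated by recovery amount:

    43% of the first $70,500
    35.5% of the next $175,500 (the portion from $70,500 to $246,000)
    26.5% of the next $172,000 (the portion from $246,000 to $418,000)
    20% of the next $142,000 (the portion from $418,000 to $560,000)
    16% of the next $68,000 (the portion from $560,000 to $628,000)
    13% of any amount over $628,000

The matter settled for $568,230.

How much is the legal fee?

First $70,500 at 43% = $30,315.00
Next $175,500 at 35.5% = $62,302.50
Next $172,000 at 26.5% = $45,580.00
Next $142,000 at 20% = $28,400.00
Remaining $8,230 at 16% = $1,316.80
Fee: $30,315.00 + $62,302.50 + $45,580.00 + $28,400.00 + $1,316.80 = $167,914.30

$167,914.30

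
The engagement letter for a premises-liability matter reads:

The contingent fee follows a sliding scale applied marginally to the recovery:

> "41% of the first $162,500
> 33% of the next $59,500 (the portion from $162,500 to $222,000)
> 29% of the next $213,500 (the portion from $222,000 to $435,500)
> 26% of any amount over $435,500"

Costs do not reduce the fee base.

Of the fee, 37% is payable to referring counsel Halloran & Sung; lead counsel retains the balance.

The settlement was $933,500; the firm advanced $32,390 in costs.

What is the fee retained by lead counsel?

$174,922.65

Fee base is the gross recovery, $933,500; costs are reimbursed separately.
First $162,500 at 41% = $66,625.00
Next $59,500 at 33% = $19,635.00
Next $213,500 at 29% = $61,915.00
Remaining $498,000 at 26% = $129,480.00
Fee: $66,625.00 + $19,635.00 + $61,915.00 + $129,480.00 = $277,655.00
Referral share: 37% of $277,655.00 = $102,732.35; lead counsel retains $277,655.00 − $102,732.35 = $174,922.65.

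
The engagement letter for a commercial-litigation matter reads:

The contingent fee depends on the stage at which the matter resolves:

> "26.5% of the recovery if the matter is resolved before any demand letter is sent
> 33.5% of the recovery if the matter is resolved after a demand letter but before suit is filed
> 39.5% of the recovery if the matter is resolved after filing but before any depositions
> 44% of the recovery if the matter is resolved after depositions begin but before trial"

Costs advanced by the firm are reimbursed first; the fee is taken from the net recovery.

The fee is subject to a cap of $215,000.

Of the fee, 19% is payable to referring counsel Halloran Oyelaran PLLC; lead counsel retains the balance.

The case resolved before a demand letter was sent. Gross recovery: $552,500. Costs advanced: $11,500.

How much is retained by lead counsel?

Fee base (net of costs): $552,500 − $11,500 = $541,000
The matter resolved before a demand letter was sent, so the 26.5% rate applies.
$541,000 × 26.5% = $143,365.00
$143,365.00 is under the $215,000 cap.
Referral share: 19% of $143,365.00 = $27,239.35; lead counsel retains $143,365.00 − $27,239.35 = $116,125.65.

$116,125.65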